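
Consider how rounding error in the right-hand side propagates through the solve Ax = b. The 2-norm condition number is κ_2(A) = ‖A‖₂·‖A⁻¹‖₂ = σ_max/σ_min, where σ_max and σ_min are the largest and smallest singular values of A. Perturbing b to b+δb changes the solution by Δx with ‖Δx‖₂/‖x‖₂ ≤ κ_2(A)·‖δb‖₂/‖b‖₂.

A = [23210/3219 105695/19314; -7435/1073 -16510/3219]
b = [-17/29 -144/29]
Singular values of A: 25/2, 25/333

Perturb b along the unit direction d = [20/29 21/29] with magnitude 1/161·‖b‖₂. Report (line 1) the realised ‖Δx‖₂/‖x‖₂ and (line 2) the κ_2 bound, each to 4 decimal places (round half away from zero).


largest singular value 25/2, smallest 25/333
κ = σ_max/σ_min = (25/2)/(25/333) = 166.5000
bound on ‖Δx‖/‖x‖: κ·ε = 166.5000·1/161 = 1.0342
solve Ax = b  →  x = [32.1600 -42.4800]
‖b‖₂ = 5.0000 and ‖x‖₂ = 53.2805
re-solving with b+δb shifts x by Δx of norm 0.4137
relative error = 0.0078
so the bound overstates the realised error by a factor of ≈ 133.2014 (computed from the unrounded values)

0.0078
1.0342


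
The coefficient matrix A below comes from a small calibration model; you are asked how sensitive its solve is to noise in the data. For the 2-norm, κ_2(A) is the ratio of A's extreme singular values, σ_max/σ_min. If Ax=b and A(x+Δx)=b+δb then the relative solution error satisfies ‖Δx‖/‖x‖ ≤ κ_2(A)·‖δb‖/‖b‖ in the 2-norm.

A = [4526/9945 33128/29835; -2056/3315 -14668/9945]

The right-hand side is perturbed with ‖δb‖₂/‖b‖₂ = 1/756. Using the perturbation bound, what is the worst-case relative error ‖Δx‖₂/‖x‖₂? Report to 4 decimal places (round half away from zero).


0.3036

AᵀA = [2341156/3956121 16854160/11868363; 16854160/11868363 121352656/35605089]; tr = 842740/210681, det = 64/210681
eigenvalues of AᵀA: λ = (tr ± √(tr²−4·det))/2 = 4, 16/210681
so κ_2 = √(4 / (16/210681)) = 229.5000
bound on ‖Δx‖/‖x‖: κ·ε = 229.5000·1/756 = 0.3036


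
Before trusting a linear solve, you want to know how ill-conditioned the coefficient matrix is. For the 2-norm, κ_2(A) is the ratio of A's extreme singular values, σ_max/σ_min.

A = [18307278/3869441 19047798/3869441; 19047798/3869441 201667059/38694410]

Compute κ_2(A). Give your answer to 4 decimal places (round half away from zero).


M = AᵀA = [829934644968/17803298041 4356983790621/89016490205; 4356983790621/89016490205 91499956659441/1780329804100]. tr(M)=207483259401/2116920100, det(M)=96059601/529230025
eigenvalues of AᵀA: λ = (tr ± √(tr²−4·det))/2 = 9801/100, 39204/21169201
so κ_2 = √((9801/100) / (39204/21169201)) = 230.0500

230.0500


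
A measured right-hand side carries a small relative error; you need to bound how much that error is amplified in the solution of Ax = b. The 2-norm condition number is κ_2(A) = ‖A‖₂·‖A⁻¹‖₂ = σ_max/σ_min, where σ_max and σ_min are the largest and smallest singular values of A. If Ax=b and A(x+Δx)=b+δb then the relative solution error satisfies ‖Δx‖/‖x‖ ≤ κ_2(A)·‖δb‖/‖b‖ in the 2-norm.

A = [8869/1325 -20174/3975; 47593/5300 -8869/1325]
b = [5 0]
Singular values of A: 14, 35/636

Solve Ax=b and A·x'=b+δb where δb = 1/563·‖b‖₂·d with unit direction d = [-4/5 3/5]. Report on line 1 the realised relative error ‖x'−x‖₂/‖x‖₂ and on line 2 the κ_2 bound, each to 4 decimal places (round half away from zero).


from the listed singular values, σ₁ = 14, σ_n = 35/636
κ_2(A) = 14 / (35/636) = 254.4000
perturbation bound = 254.4000·1/563 = 0.4519
solve Ax = b  →  x = [-43.4400 -58.2771]
‖b‖₂ = 5.0000 and ‖x‖₂ = 72.6860
δb = ε·‖b‖·d = [-0.0071 0.0053]; solving A·Δx = δb gives ‖Δx‖ = 0.1614
realised ‖Δx‖/‖x‖ = 0.0022
tightness: 0.0022 against a bound of 0.4519 (unrounded ratio ≈ 0.0049)

0.0022
0.4519


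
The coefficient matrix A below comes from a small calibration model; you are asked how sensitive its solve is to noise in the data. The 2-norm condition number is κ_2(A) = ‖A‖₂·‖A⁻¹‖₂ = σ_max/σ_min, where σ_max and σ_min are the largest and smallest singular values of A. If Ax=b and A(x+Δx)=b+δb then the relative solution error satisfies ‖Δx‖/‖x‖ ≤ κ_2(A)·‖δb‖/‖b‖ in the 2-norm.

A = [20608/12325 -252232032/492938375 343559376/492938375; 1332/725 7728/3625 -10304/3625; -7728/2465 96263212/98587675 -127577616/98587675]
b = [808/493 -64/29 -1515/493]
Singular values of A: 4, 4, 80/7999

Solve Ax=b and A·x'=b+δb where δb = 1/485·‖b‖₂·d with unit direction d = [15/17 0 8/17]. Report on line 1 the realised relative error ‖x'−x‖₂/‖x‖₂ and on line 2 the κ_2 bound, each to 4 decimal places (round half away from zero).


largest singular value 4, smallest 80/7999
κ_2(A) = 4 / (80/7999) = 399.9500
worst-case relative error ≤ 399.9500 × 1/485 = 0.8246
solve Ax = b  →  x = [0.5200 -0.5340 0.7120]
‖b‖ = 4.1231, ‖x‖ = 1.0308
re-solving with b+δb shifts x by Δx of norm 0.8500
relative error = 0.8246
tightness: 0.8246 against a bound of 0.8246; the bound is attained (ratio 1)

0.8246
0.8246


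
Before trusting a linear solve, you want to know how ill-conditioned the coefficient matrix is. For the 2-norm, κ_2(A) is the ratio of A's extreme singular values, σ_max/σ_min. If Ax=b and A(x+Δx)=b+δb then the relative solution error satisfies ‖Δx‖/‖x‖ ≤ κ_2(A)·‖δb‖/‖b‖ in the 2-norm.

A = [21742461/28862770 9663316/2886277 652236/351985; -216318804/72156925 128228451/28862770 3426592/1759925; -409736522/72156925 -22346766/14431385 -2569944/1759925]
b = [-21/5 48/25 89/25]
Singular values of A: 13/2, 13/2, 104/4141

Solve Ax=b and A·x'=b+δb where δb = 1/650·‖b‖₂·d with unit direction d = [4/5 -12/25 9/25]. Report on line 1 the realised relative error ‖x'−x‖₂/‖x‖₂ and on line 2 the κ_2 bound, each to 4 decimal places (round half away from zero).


0.0030
0.3982

from the listed singular values, σ₁ = 13/2, σ_n = 104/4141
condition number: (13/2) ÷ (104/4141) = 258.8125
bound on ‖Δx‖/‖x‖: κ·ε = 258.8125·1/650 = 0.3982
solve Ax = b  →  x = [11.6496 54.5794 -105.6160]
‖b‖ = 5.8310, ‖x‖ = 119.4544
Δx = A⁻¹·δb where δb = 1/650·5.8310·d; ‖Δx‖ = 0.3572
realised ‖Δx‖/‖x‖ = 0.0030
tightness: 0.0030 against a bound of 0.3982 (unrounded ratio ≈ 0.0075)


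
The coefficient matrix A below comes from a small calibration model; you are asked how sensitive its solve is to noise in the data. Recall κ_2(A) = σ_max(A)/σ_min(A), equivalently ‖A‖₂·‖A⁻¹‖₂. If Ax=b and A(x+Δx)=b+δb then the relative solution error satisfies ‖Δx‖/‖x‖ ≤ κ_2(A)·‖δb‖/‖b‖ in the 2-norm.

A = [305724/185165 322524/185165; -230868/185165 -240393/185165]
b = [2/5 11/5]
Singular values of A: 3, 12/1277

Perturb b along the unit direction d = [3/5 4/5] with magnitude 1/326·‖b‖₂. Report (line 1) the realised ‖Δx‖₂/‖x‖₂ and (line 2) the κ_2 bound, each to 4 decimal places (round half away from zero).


σ_max = 3, σ_min = 12/1277
condition number: 3 ÷ (12/1277) = 319.2500
κ_2(A)·‖δb‖/‖b‖ = 0.9793
solve Ax = b  →  x = [-154.3506 146.5402]
‖b‖₂ = 2.2361 and ‖x‖₂ = 212.8336
re-solving with b+δb shifts x by Δx of norm 0.7299
realised ‖Δx‖/‖x‖ = 0.0034
realised/bound (from unrounded values) ≈ 0.0035

0.0034
0.9793


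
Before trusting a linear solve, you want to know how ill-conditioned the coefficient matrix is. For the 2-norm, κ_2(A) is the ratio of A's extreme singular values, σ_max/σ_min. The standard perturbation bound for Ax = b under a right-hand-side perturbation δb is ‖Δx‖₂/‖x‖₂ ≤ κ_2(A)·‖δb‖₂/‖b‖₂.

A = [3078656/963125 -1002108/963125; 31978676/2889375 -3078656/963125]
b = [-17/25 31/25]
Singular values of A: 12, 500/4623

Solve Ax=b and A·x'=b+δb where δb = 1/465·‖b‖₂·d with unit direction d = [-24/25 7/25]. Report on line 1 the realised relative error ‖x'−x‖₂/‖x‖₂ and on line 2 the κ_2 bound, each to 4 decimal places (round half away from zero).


from the listed singular values, σ₁ = 12, σ_n = 500/4623
condition number: 12 ÷ (500/4623) = 110.9520
κ_2(A)·‖δb‖/‖b‖ = 0.2386
solve Ax = b  →  x = [2.6689 8.8528]
‖b‖ = 1.4142, ‖x‖ = 9.2464
δb = ε·‖b‖·d = [-0.0029 0.0009]; solving A·Δx = δb gives ‖Δx‖ = 0.0281
relative error = 0.0030
tightness: 0.0030 against a bound of 0.2386 (unrounded ratio ≈ 0.0127)

0.0030
0.2386


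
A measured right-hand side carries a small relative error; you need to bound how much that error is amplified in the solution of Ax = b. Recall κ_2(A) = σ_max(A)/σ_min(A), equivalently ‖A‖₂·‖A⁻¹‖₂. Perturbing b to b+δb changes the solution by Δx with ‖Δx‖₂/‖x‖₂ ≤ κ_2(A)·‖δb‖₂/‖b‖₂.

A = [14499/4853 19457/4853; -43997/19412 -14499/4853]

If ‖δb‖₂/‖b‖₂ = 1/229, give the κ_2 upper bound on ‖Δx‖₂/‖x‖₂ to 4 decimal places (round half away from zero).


M = AᵀA = [5299272025/376825744 1766340675/94206436; 1766340675/94206436 588795850/23551609]. tr(M)=14720005625/376825744, det(M)=9765625/376825744
eigenvalues of AᵀA: λ = (tr ± √(tr²−4·det))/2 = 625/16, 15625/23551609
σ_max=√(625/16)=(25/4), σ_min=√(15625/23551609)=(125/4853) → κ = 242.6500
κ_2(A)·‖δb‖/‖b‖ = 1.0596

1.0596


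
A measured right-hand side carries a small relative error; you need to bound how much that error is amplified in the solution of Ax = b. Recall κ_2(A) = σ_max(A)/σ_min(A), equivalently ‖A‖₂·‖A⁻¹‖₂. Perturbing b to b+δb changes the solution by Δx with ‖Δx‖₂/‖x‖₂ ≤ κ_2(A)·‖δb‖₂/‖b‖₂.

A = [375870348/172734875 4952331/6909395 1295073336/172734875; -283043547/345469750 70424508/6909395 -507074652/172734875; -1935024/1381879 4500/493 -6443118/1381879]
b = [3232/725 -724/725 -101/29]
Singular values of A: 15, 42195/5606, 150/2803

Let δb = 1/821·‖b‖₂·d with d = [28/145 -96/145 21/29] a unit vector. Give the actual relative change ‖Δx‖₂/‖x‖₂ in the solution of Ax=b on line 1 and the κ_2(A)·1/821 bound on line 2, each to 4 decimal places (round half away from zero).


largest singular value 15, smallest 150/2803
κ_2(A) = 15 / (150/2803) = 280.3000
perturbation bound = 280.3000·1/821 = 0.3414
solve Ax = b  →  x = [18.1056 0.0148 -4.6616]
‖b‖₂ = 5.7446 and ‖x‖₂ = 18.6961
with δb = [0.0014 -0.0046 0.0051], A·Δx = δb → ‖Δx‖ = 0.1308
realised ‖Δx‖/‖x‖ = 0.0070
tightness: 0.0070 against a bound of 0.3414 (unrounded ratio ≈ 0.0205)

0.0070
0.3414


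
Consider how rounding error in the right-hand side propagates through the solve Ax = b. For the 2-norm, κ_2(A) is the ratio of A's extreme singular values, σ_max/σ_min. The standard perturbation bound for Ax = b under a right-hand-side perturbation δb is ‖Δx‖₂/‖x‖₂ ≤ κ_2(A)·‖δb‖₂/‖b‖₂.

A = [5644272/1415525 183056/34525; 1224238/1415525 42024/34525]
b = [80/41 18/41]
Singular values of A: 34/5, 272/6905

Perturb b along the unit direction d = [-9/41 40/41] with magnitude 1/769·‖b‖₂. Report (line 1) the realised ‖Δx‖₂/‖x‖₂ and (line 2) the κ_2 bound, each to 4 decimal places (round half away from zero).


0.2245
0.2245

from the listed singular values, σ₁ = 34/5, σ_n = 272/6905
condition number: (34/5) ÷ (272/6905) = 172.6250
κ_2(A)·‖δb‖/‖b‖ = 0.2245
solve Ax = b  →  x = [0.1765 0.2353]
‖b‖₂ = 2.0000 and ‖x‖₂ = 0.2941
re-solving with b+δb shifts x by Δx of norm 0.0660
dividing the unrounded norms, ‖Δx‖/‖x‖ = 0.2245
realised/bound = 1 exactly: the bound is attained for this b and d


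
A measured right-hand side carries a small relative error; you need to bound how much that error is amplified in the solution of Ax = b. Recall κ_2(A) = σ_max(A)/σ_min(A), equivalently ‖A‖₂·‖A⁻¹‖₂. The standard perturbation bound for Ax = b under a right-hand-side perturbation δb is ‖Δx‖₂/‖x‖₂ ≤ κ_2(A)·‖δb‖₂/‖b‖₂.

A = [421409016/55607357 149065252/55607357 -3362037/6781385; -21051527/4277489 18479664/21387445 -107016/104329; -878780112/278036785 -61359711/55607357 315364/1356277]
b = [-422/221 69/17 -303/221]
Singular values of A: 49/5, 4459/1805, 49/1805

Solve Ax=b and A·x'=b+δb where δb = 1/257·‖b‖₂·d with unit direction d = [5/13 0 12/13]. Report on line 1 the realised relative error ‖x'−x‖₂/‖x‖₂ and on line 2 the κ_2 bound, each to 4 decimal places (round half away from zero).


σ_max = 49/5, σ_min = 49/1805
condition number: (49/5) ÷ (49/1805) = 361.0000
bound on ‖Δx‖/‖x‖: κ·ε = 361.0000·1/257 = 1.4047
solve Ax = b  →  x = [7.0766 -32.8461 -65.5775]
2-norm of b is 4.6904; of x, 73.6841
with δb = [0.0070 0.0000 0.0168], A·Δx = δb → ‖Δx‖ = 0.6723
relative error = 0.0091
tightness: 0.0091 against a bound of 1.4047 (unrounded ratio ≈ 0.0065)

0.0091
1.4047


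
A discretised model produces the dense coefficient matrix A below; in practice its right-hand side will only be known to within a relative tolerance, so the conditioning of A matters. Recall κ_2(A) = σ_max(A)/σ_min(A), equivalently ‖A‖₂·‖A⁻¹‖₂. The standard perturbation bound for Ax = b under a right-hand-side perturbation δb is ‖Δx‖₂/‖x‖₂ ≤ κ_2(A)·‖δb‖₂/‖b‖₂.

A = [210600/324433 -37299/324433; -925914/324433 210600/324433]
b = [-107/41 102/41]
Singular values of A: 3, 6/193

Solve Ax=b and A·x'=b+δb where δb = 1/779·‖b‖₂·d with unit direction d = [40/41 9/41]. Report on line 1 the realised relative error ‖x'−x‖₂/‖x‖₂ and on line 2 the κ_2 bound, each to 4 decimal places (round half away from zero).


0.0023
0.1239

largest singular value 3, smallest 6/193
condition number: 3 ÷ (6/193) = 96.5000
perturbation bound = 96.5000·1/779 = 0.1239
solve Ax = b  →  x = [-15.0976 -62.5447]
‖b‖₂ = 3.6056 and ‖x‖₂ = 64.3411
Δx = A⁻¹·δb where δb = 1/779·3.6056·d; ‖Δx‖ = 0.1489
dividing the unrounded norms, ‖Δx‖/‖x‖ = 0.0023
so the bound overstates the realised error by a factor of ≈ 53.5350 (computed from the unrounded values)


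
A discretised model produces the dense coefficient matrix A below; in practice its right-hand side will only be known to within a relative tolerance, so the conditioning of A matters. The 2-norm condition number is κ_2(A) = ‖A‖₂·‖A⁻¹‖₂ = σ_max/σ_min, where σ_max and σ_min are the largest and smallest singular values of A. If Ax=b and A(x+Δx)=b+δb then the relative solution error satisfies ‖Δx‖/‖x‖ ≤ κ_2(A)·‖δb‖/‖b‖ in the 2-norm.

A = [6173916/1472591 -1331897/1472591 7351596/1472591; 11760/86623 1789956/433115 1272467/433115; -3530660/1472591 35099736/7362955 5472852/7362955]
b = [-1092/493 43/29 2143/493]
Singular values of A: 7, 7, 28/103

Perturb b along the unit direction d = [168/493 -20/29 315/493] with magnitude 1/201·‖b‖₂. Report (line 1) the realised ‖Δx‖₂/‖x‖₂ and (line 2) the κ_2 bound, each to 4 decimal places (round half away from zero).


0.0249
0.1281

largest singular value 7, smallest 28/103
condition number: 7 ÷ (28/103) = 25.7500
κ_2(A)·‖δb‖/‖b‖ = 0.1281
solve Ax = b  →  x = [-3.0579 -0.9310 1.9557]
‖b‖ = 5.0990, ‖x‖ = 3.7473
δb = ε·‖b‖·d = [0.0086 -0.0175 0.0162]; solving A·Δx = δb gives ‖Δx‖ = 0.0933
realised ‖Δx‖/‖x‖ = 0.0249
so the bound overstates the realised error by a factor of ≈ 5.1443 (computed from the unrounded values)


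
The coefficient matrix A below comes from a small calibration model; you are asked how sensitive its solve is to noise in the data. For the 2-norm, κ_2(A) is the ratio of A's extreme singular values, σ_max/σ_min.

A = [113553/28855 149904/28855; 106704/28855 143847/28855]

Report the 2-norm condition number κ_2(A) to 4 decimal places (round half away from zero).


199.0000

M = AᵀA = [1154817/39601 1539648/39601; 1539648/39601 2052945/39601]. tr(M)=3207762/39601, det(M)=6561/39601
solving λ² − 3207762/39601·λ + 6561/39601 = 0 gives λ = 81, 81/39601
κ_2(A) = √(λ_max/λ_min) = √(81 / (81/39601)) = 199.0000


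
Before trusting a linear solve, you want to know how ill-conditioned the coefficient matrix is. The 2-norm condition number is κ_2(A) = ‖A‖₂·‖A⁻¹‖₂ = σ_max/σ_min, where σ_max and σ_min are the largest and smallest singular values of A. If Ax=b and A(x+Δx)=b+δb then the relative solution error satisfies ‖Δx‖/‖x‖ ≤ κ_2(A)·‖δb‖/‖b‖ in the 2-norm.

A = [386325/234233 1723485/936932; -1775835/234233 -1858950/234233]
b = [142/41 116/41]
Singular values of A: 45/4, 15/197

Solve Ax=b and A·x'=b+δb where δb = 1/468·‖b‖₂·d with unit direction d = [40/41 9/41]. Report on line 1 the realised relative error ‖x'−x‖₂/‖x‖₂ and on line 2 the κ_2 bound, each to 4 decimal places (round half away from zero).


0.0024
0.3157

largest singular value 45/4, smallest 15/197
condition number: (45/4) ÷ (15/197) = 147.7500
bound on ‖Δx‖/‖x‖: κ·ε = 147.7500·1/468 = 0.3157
solve Ax = b  →  x = [-38.1640 36.1011]
‖b‖₂ = 4.4721 and ‖x‖₂ = 52.5336
Δx = A⁻¹·δb where δb = 1/468·4.4721·d; ‖Δx‖ = 0.1255
relative error = 0.0024
so the bound overstates the realised error by a factor of ≈ 132.1524 (computed from the unrounded values)


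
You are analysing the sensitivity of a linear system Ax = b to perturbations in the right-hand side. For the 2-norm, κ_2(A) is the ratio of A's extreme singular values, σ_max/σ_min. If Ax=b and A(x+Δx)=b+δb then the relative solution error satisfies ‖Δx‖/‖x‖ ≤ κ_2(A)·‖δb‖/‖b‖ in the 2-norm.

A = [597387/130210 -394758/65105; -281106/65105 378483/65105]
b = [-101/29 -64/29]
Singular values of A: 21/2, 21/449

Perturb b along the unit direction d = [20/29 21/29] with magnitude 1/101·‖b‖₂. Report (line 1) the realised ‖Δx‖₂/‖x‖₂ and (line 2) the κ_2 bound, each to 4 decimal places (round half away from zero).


0.0102
2.2228

from the listed singular values, σ₁ = 21/2, σ_n = 21/449
condition number: (21/2) ÷ (21/449) = 224.5000
worst-case relative error ≤ 224.5000 × 1/101 = 2.2228
solve Ax = b  →  x = [-68.4762 -51.2381]
‖b‖ = 4.1231, ‖x‖ = 85.5239
δb = ε·‖b‖·d = [0.0282 0.0296]; solving A·Δx = δb gives ‖Δx‖ = 0.8728
dividing the unrounded norms, ‖Δx‖/‖x‖ = 0.0102
realised/bound (from unrounded values) ≈ 0.0046


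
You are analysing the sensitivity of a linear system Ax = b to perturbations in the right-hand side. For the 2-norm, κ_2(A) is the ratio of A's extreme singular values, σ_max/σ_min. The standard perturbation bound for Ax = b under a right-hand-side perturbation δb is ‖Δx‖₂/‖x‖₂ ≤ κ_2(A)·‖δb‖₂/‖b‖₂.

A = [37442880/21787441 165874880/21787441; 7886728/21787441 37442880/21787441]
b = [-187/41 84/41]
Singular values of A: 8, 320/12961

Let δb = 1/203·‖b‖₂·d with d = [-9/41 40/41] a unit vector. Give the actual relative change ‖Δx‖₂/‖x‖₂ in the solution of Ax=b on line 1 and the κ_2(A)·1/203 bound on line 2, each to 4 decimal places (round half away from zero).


0.0082
1.5962

from the listed singular values, σ₁ = 8, σ_n = 320/12961
κ_2(A) = 8 / (320/12961) = 324.0250
worst-case relative error ≤ 324.0250 × 1/203 = 1.5962
solve Ax = b  →  x = [-118.6555 26.1850]
‖b‖ = 5.0000, ‖x‖ = 121.5104
with δb = [-0.0054 0.0240], A·Δx = δb → ‖Δx‖ = 0.9976
relative error = 0.0082
tightness: 0.0082 against a bound of 1.5962 (unrounded ratio ≈ 0.0051)


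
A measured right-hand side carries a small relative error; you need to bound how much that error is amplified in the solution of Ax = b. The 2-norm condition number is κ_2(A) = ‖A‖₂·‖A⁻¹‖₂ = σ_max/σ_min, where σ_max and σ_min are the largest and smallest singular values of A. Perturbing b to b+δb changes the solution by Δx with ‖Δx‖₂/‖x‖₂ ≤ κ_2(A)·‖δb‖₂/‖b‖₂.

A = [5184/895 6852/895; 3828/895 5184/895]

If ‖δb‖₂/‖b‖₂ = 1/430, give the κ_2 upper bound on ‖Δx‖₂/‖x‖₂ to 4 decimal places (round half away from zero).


M = AᵀA = [8305488/160205 11073024/160205; 11073024/160205 14764752/160205]. tr(M)=4614048/32041, det(M)=20736/32041
solving λ² − 4614048/32041·λ + 20736/32041 = 0 gives λ = 144, 144/32041
κ_2(A) = √(λ_max/λ_min) = √(144 / (144/32041)) = 179.0000
worst-case relative error ≤ 179.0000 × 1/430 = 0.4163

0.4163


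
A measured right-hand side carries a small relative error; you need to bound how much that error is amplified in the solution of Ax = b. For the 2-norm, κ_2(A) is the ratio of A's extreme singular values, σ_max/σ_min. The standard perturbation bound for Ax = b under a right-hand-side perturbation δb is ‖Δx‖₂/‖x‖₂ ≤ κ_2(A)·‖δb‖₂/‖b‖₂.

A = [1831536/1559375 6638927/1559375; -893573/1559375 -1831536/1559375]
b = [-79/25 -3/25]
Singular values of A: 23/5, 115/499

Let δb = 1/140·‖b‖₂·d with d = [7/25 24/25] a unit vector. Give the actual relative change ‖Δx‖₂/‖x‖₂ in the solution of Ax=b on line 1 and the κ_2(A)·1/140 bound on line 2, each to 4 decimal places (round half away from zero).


from the listed singular values, σ₁ = 23/5, σ_n = 115/499
κ_2(A) = (23/5) / (115/499) = 19.9600
κ_2(A)·‖δb‖/‖b‖ = 0.1426
solve Ax = b  →  x = [3.9830 -1.8410]
2-norm of b is 3.1623; of x, 4.3879
δb = ε·‖b‖·d = [0.0063 0.0217]; solving A·Δx = δb gives ‖Δx‖ = 0.0980
relative error = 0.0223
realised/bound (from unrounded values) ≈ 0.1567

0.0223
0.1426


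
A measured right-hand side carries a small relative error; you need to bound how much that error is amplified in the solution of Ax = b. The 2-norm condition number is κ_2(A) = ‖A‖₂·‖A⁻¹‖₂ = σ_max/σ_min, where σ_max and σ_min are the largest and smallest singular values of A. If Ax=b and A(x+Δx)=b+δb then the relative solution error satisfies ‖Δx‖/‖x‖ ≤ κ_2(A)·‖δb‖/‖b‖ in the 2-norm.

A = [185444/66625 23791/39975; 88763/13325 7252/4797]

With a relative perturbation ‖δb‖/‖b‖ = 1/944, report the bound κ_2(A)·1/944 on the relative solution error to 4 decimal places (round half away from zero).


AᵀA = [1369001369/26265625 554434048/47278125; 554434048/47278125 224637841/85100625]; tr = 69306994/1265625, det = 1874161/31640625
eigenvalues of AᵀA: λ = (tr ± √(tr²−4·det))/2 = 1369/25, 1369/1265625
κ = σ_max/σ_min = (37/5)/(37/1125) = 225.0000
bound on ‖Δx‖/‖x‖: κ·ε = 225.0000·1/944 = 0.2383

0.2383


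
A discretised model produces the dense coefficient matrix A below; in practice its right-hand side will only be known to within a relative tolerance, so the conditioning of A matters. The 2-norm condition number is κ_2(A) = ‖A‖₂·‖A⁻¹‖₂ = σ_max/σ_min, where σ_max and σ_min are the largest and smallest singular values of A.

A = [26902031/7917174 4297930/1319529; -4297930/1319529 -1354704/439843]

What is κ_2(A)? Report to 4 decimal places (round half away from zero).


294.1875

form AᵀA = [1651270575721/74532276036 131050332595/6211023003; 131050332595/6211023003 41604290884/2070341001] with trace 3744381745/88623396 and determinant 456976/22155849
eigenvalues of AᵀA: λ = (tr ± √(tr²−4·det))/2 = 169/4, 10816/22155849
σ_max=√(169/4)=(13/2), σ_min=√(10816/22155849)=(104/4707) → κ = 294.1875


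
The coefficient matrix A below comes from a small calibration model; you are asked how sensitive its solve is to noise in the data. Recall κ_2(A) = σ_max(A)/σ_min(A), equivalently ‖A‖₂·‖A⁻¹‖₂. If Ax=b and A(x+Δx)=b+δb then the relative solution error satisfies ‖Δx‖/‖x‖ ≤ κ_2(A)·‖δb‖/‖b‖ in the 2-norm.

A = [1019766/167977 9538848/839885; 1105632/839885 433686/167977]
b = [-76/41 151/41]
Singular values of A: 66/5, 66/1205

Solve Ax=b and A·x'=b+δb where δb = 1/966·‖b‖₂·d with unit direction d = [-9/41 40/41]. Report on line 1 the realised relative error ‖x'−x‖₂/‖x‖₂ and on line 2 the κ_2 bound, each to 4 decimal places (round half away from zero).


from the listed singular values, σ₁ = 66/5, σ_n = 66/1205
κ = σ_max/σ_min = (66/5)/(66/1205) = 241.0000
κ_2(A)·‖δb‖/‖b‖ = 0.2495
solve Ax = b  →  x = [-64.4742 34.3004]
2-norm of b is 4.1231; of x, 73.0303
re-solving with b+δb shifts x by Δx of norm 0.0779
dividing the unrounded norms, ‖Δx‖/‖x‖ = 0.0011
tightness: 0.0011 against a bound of 0.2495 (unrounded ratio ≈ 0.0043)

0.0011
0.2495


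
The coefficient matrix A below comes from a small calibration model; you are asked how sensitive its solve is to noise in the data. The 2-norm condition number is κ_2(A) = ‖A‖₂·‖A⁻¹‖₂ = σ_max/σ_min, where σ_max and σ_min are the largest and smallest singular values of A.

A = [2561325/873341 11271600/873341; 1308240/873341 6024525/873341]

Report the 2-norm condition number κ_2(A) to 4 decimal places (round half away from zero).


AᵀA = [28622414025/2639185129 127168704000/2639185129; 127168704000/2639185129 565203695625/2639185129]; tr = 353257650/1570009, det = 1265625/1570009
solving λ² − 353257650/1570009·λ + 1265625/1570009 = 0 gives λ = 225, 5625/1570009
κ = σ_max/σ_min = 15/(75/1253) = 250.6000

250.6000


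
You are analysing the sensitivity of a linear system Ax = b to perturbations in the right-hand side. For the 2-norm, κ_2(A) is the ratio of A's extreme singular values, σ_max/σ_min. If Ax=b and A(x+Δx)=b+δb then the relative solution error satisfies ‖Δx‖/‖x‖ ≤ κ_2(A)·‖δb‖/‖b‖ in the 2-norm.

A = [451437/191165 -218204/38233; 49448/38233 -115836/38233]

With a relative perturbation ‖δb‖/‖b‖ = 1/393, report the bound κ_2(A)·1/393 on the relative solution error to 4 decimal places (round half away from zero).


0.5503

AᵀA = [916688521/126450025 -439946892/25290005; -439946892/25290005 211179808/5058001]; tr = 36663809/748225, det = 38416/748225
λ_max, λ_min = (36663809/748225 ± √1344119915142081/559840650625)/2 = 49, 784/748225
κ = σ_max/σ_min = 7/(28/865) = 216.2500
perturbation bound = 216.2500·1/393 = 0.5503


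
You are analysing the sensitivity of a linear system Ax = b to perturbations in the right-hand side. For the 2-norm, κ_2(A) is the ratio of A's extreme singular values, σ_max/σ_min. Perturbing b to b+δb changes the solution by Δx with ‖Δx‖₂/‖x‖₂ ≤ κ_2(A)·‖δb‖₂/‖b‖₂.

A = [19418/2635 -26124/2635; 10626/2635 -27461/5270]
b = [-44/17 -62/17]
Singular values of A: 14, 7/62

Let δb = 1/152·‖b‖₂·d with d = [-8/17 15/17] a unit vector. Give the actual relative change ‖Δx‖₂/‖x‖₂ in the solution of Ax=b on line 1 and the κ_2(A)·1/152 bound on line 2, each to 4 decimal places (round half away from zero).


largest singular value 14, smallest 7/62
condition number: 14 ÷ (7/62) = 124.0000
worst-case relative error ≤ 124.0000 × 1/152 = 0.8158
solve Ax = b  →  x = [-14.3429 -10.4000]
‖b‖ = 4.4721, ‖x‖ = 17.7166
with δb = [-0.0138 0.0260], A·Δx = δb → ‖Δx‖ = 0.2606
dividing the unrounded norms, ‖Δx‖/‖x‖ = 0.0147
so the bound overstates the realised error by a factor of ≈ 55.4617 (computed from the unrounded values)

0.0147
0.8158


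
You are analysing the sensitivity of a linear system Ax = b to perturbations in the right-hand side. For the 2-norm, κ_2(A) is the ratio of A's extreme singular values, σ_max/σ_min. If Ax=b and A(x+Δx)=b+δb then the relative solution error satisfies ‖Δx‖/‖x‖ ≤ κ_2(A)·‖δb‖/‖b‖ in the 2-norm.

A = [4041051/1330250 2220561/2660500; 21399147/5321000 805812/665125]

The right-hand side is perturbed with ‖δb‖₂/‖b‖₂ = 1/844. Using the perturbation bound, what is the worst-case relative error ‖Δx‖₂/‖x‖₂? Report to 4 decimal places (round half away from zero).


0.1009

AᵀA = [28768199331249/1132521640000 1048683587679/141565205000; 1048683587679/141565205000 612808752969/283130410000]; tr = 49951094949/1812034624, det = 3038765625/28992553984
eigenvalues of AᵀA: λ = (tr ± √(tr²−4·det))/2 = 441/16, 6890625/1812034624
σ_max=√(441/16)=(21/4), σ_min=√(6890625/1812034624)=(2625/42568) → κ = 85.1360
bound on ‖Δx‖/‖x‖: κ·ε = 85.1360·1/844 = 0.1009


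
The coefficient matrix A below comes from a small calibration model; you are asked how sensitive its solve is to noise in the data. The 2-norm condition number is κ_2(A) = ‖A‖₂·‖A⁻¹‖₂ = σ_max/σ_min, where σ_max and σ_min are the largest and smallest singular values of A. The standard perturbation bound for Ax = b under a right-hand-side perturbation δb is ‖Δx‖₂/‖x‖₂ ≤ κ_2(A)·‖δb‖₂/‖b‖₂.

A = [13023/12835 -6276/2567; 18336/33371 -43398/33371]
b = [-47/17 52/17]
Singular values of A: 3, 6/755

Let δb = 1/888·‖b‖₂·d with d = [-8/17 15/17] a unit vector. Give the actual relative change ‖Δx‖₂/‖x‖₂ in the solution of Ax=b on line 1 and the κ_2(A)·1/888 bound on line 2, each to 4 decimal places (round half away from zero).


0.0012
0.4251

σ_max = 3, σ_min = 6/755
κ_2(A) = 3 / (6/755) = 377.5000
perturbation bound = 377.5000·1/888 = 0.4251
solve Ax = b  →  x = [464.4872 193.8974]
2-norm of b is 4.1231; of x, 503.3334
Δx = A⁻¹·δb where δb = 1/888·4.1231·d; ‖Δx‖ = 0.5843
relative error = 0.0012
tightness: 0.0012 against a bound of 0.4251 (unrounded ratio ≈ 0.0027)


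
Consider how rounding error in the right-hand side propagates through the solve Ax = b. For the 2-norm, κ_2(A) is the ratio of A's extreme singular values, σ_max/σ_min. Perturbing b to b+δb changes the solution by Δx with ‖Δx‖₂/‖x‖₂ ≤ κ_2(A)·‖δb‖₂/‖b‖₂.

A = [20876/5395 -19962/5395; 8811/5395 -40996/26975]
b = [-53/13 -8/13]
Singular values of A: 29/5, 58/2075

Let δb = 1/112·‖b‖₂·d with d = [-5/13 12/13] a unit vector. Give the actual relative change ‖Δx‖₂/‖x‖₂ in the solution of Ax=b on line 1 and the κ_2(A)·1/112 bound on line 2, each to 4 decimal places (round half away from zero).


largest singular value 29/5, smallest 58/2075
κ_2(A) = (29/5) / (58/2075) = 207.5000
worst-case relative error ≤ 207.5000 × 1/112 = 1.8527
solve Ax = b  →  x = [24.1736 26.3823]
‖b‖ = 4.1231, ‖x‖ = 35.7825
with δb = [-0.0142 0.0340], A·Δx = δb → ‖Δx‖ = 1.3170
relative error = 0.0368
so the bound overstates the realised error by a factor of ≈ 50.3355 (computed from the unrounded values)

0.0368
1.8527


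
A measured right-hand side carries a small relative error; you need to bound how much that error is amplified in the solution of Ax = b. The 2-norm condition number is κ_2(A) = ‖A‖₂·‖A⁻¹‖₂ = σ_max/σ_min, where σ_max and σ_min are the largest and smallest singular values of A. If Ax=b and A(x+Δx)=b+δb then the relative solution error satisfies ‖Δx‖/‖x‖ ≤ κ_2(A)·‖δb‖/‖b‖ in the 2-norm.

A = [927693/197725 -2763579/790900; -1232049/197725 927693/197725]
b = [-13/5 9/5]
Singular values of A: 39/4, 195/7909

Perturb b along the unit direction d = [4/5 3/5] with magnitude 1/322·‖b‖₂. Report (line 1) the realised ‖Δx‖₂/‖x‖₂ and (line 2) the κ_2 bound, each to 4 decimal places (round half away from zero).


from the listed singular values, σ₁ = 39/4, σ_n = 195/7909
κ = σ_max/σ_min = (39/4)/(195/7909) = 395.4500
worst-case relative error ≤ 395.4500 × 1/322 = 1.2281
solve Ax = b  →  x = [-24.5815 -32.2626]
‖b‖₂ = 3.1623 and ‖x‖₂ = 40.5601
Δx = A⁻¹·δb where δb = 1/322·3.1623·d; ‖Δx‖ = 0.3983
dividing the unrounded norms, ‖Δx‖/‖x‖ = 0.0098
tightness: 0.0098 against a bound of 1.2281 (unrounded ratio ≈ 0.0080)

0.0098
1.2281


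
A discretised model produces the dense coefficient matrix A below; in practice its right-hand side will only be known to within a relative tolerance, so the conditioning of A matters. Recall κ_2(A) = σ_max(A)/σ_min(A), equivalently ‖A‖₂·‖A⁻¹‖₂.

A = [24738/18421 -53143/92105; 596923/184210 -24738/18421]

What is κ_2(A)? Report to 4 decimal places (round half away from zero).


AᵀA = [2470496641/200788900 -51467409/10039445; -51467409/10039445 107239021/50197225]; tr = 686261/47524, det = 130321/29702500
λ_max, λ_min = (686261/47524 ± √294321576574809/1411581610000)/2 = 361/25, 361/1188100
σ_max=√(361/25)=(19/5), σ_min=√(361/1188100)=(19/1090) → κ = 218.0000

218.0000


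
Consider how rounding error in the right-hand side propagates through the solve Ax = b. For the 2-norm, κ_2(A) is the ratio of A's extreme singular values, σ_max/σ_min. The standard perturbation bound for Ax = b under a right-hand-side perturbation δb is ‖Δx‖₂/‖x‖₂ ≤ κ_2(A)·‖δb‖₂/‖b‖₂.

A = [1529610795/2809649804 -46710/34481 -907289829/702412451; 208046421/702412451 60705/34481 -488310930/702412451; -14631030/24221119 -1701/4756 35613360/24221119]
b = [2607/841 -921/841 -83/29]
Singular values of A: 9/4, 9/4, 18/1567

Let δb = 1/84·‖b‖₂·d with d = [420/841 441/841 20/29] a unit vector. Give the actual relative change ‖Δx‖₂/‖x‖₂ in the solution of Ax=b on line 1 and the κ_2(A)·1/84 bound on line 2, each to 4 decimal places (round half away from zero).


largest singular value 9/4, smallest 18/1567
condition number: (9/4) ÷ (18/1567) = 195.8750
perturbation bound = 195.8750·1/84 = 2.3318
solve Ax = b  →  x = [-79.7461 -1.0081 -34.9538]
2-norm of b is 4.3589; of x, 87.0760
Δx = A⁻¹·δb where δb = 1/84·4.3589·d; ‖Δx‖ = 4.5175
relative error = 0.0519
so the bound overstates the realised error by a factor of ≈ 44.9473 (computed from the unrounded values)

0.0519
2.3318


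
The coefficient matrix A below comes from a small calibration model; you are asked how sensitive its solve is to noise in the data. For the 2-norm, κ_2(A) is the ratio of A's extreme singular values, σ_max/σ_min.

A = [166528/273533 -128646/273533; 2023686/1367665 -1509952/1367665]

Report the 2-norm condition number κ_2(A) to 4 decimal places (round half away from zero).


168.3280

AᵀA = [28334878084/11068092025 -21249986688/11068092025; -21249986688/11068092025 15939052516/11068092025]; tr = 1770957224/442723681, det = 250000/442723681
λ_max, λ_min = (1770957224/442723681 ± √3135846765556786176/196004257718189761)/2 = 4, 62500/442723681
κ_2(A) = √(λ_max/λ_min) = √(4 / (62500/442723681)) = 168.3280


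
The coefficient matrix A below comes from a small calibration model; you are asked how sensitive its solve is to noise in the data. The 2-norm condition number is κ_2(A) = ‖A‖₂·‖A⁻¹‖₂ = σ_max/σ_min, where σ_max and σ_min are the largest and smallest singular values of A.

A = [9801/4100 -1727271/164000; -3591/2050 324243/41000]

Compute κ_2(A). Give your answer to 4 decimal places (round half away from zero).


AᵀA = [5905629/672400 -1049753439/26896000; -1049753439/26896000 186624059049/1075840000]; tr = 116640729/640000, det = 531441/2560000
λ_max, λ_min = (116640729/640000 ± √13604719539411441/409600000000)/2 = 729/4, 729/640000
so κ_2 = √((729/4) / (729/640000)) = 400.0000

400.0000


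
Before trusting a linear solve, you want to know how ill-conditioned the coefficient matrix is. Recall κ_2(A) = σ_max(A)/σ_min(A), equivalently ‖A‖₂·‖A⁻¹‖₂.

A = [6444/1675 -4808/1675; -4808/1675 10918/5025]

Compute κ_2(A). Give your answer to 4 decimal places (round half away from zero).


M = AᵀA = [517136/22445 -1163536/67335; -1163536/67335 2618036/202005]. tr(M)=1454452/40401, det(M)=64/4489
char-poly roots: 36 and 16/40401
so κ_2 = √(36 / (16/40401)) = 301.5000

301.5000


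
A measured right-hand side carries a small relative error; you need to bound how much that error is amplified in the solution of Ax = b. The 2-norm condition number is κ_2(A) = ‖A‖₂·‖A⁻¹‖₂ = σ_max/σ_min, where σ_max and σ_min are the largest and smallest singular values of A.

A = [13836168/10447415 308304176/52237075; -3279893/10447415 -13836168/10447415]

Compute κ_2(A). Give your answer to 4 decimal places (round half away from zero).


M = AᵀA = [120283904233/64930684225 2672608047048/324653421125; 2672608047048/324653421125 59391703487296/1623267105625]. tr(M)=37120048241/965655625, det(M)=236421376/24141390625
λ_max, λ_min = (37120048241/965655625 ± √1377861453153110451681/932490786094140625)/2 = 961/25, 246016/965655625
κ = σ_max/σ_min = (31/5)/(496/31075) = 388.4375

388.4375


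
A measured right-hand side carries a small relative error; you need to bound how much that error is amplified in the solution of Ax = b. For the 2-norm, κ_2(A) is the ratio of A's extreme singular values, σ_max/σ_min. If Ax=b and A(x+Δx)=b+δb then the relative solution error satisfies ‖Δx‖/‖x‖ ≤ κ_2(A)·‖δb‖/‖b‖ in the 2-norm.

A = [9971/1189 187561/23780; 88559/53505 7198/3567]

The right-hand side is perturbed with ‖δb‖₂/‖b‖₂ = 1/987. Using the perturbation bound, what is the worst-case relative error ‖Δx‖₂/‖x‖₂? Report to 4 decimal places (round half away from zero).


0.0365

AᵀA = [124431826/1703025 6311053/90828; 6311053/90828 200676169/3027600]; tr = 4514857/32400, det = 12117361/810000
eigenvalues of AᵀA: λ = (tr ± √(tr²−4·det))/2 = 3481/25, 3481/32400
σ_max=√(3481/25)=(59/5), σ_min=√(3481/32400)=(59/180) → κ = 36.0000
κ_2(A)·‖δb‖/‖b‖ = 0.0365


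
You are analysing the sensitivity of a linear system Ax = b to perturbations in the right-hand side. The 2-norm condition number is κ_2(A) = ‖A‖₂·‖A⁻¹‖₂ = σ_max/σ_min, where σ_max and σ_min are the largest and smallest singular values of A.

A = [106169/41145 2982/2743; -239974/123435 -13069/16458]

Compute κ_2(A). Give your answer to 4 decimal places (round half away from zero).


AᵀA = [6361369189/609447969 883494745/203149323; 883494745/203149323 490922425/270865764]; tr = 176708749/14424804, det = 60025/14424804
eigenvalues of AᵀA: λ = (tr ± √(tr²−4·det))/2 = 49/4, 1225/3606201
so κ_2 = √((49/4) / (1225/3606201)) = 189.9000

189.9000


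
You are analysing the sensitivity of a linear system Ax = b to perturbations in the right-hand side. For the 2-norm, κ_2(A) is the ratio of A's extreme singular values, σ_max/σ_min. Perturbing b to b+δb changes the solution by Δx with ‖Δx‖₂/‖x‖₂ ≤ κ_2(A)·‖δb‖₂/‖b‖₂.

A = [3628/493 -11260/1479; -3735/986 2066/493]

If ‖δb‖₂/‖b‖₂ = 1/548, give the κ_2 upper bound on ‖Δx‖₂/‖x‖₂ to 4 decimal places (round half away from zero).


form AᵀA = [230449/3364 -181405/2523; -181405/2523 571636/7569] with trace 5185/36 and determinant 4
solving λ² − 5185/36·λ + 4 = 0 gives λ = 144, 1/36
κ_2(A) = √(λ_max/λ_min) = √(144 / (1/36)) = 72.0000
worst-case relative error ≤ 72.0000 × 1/548 = 0.1314

0.1314


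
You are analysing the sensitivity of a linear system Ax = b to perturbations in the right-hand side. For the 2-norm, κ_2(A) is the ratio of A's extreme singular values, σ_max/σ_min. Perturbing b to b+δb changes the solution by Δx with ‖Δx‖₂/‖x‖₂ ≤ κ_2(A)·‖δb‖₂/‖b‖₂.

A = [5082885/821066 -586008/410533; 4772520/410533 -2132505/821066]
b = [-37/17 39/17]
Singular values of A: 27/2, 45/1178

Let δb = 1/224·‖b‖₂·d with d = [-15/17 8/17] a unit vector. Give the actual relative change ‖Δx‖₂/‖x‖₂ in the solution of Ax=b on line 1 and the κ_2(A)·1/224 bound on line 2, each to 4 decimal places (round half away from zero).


0.0047
1.5777

from the listed singular values, σ₁ = 27/2, σ_n = 45/1178
κ_2(A) = (27/2) / (45/1178) = 353.4000
κ_2(A)·‖δb‖/‖b‖ = 1.5777
solve Ax = b  →  x = [17.3113 76.6016]
‖b‖₂ = 3.1623 and ‖x‖₂ = 78.5334
Δx = A⁻¹·δb where δb = 1/224·3.1623·d; ‖Δx‖ = 0.3696
dividing the unrounded norms, ‖Δx‖/‖x‖ = 0.0047
realised/bound (from unrounded values) ≈ 0.0030
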